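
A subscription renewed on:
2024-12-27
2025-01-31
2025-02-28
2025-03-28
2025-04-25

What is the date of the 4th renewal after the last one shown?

2025-08-29

These are Fridays with 35, 28, 28, 28-day gaps.
Each is the final Friday of its month — 2025-01-31 is past the 28th, so '4th Friday' doesn't fit.
Last Friday of May 2025: 2025-05-30.
June 2025 ends with Friday 2025-06-27.
July 2025 ends with Friday 2025-07-25.
August 2025 ends with Friday 2025-08-29.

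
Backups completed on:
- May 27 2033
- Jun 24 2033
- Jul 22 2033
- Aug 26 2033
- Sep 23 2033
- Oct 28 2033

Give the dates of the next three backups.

These are Fridays at 28- or 35-day spacing (28, 28, 35, 28, 35).
The pattern: 4th Friday of the month.
November 2033 — 4th Friday is Nov 25 2033.
4th Friday of December 2033: Dec 23 2033.
January 2034 — 4th Friday is Jan 27 2034.

Nov 25 2033, Dec 23 2033, Jan 27 2034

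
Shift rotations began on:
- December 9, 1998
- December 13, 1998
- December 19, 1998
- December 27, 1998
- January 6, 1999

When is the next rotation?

Intervals are 4, 6, 8, 10 days — an arithmetic progression with common difference 2.
Next gap: 12 days. January 6, 1999 + 12 days = January 18, 1999.

January 18, 1999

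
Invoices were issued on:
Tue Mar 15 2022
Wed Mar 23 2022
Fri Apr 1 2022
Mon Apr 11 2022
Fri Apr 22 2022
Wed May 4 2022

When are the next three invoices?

Gaps: 8, 9, 10, 11, 12 days — each gap is 1 larger than the previous one.
Next gap: 13 days. Wed May 4 2022 + 13 days = Tue May 17 2022.
Next gap: 14 days. Tue May 17 2022 + 14 days = Tue May 31 2022.
Next gap: 15 days. Tue May 31 2022 + 15 days = Wed Jun 15 2022.

Tue May 17 2022, Tue May 31 2022, Wed Jun 15 2022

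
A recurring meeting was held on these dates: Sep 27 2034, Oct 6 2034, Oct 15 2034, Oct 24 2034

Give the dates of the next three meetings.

Every event comes 9 days after the last (9, 9, 9).
Oct 24 2034 + 9 days = Nov 2 2034.
Nov 2 2034 + 9 days = Nov 11 2034.
Nov 11 2034 + 9 days = Nov 20 2034.

Nov 2 2034, Nov 11 2034, Nov 20 2034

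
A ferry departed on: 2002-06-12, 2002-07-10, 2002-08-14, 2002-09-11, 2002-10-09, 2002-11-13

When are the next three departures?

2002-12-11, 2003-01-08, 2003-02-12

These are Wednesdays at 28- or 35-day spacing (28, 35, 28, 28, 35).
The pattern: 2nd Wednesday of the month.
2nd Wednesday of December 2002: 2002-12-11.
2nd Wednesday of January 2003: 2003-01-08.
February 2003 — 2nd Wednesday is 2003-02-12.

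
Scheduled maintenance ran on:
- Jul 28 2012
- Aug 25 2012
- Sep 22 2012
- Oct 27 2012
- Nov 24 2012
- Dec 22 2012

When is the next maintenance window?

All dates are Saturdays, 28, 28, 35, 28, 28 days apart.
Specifically, the 4th Saturday of each month.
January 2013 — 4th Saturday is Jan 26 2013.

Jan 26 2013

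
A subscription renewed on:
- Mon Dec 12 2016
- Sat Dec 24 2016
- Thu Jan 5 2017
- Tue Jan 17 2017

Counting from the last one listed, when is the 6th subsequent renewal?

Every event comes 12 days after the last (12, 12, 12).
Tue Jan 17 2017 + 12 days = Sun Jan 29 2017.
Sun Jan 29 2017 + 12 days = Fri Feb 10 2017.
Fri Feb 10 2017 + 12 days = Wed Feb 22 2017.
Wed Feb 22 2017 + 12 days = Mon Mar 6 2017.
Mon Mar 6 2017 + 12 days = Sat Mar 18 2017.
Sat Mar 18 2017 + 12 days = Thu Mar 30 2017.

Thu Mar 30 2017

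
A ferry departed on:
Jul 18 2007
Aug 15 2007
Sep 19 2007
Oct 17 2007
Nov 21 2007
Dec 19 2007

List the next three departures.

All dates are Wednesdays, 28, 35, 28, 35, 28 days apart.
Specifically, the 3rd Wednesday of each month.
January 2008 — 3rd Wednesday is Jan 16 2008.
3rd Wednesday of February 2008: Feb 20 2008.
3rd Wednesday of March 2008: Mar 19 2008.

Jan 16 2008, Feb 20 2008, Mar 19 2008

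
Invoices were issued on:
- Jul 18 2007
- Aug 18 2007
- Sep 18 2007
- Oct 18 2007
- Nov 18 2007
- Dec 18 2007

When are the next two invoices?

Jan 18 2008, Feb 18 2008

Gaps: 31, 31, 30, 31, 30 days — not constant. Every event is on the 18th of the month.
Pattern: the 18th of each month.
January 2008: Jan 18 2008.
Next: February 2008 → Feb 18 2008.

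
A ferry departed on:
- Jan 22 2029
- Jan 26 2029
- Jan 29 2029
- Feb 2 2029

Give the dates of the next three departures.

Every event lands on a Monday or Friday (gaps cycle 4, 3, 4).
So the schedule is: every Monday and Friday.
Next Monday: Feb 5 2029.
Next Friday: Feb 9 2029.
Next Monday: Feb 12 2029.

Feb 5 2029, Feb 9 2029, Feb 12 2029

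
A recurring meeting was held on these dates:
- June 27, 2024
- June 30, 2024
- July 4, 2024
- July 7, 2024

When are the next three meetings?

Every event lands on a Thursday or Sunday (gaps cycle 3, 4, 3).
So the schedule is: every Thursday and Sunday.
Next Thursday: July 11, 2024.
The following Sunday is July 14, 2024.
Next Thursday: July 18, 2024.

July 11, 2024; July 14, 2024; July 18, 2024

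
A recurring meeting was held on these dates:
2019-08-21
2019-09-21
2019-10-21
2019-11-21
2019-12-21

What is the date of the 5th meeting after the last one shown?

The day-of-month is always 21 (31, 30, 31, 30 days between events).
So this recurs on the 21st of each month.
January 2020: 2020-01-21.
February 2020: 2020-02-21.
March 2020: 2020-03-21.
April 2020: 2020-04-21.
Next: May 2020 → 2020-05-21.

2020-05-21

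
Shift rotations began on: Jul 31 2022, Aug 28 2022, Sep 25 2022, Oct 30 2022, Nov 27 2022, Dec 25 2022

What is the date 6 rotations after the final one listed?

All Sundays; the gaps (28, 28, 35, 28, 28) vary with month length.
This is the last Sunday of each month.
January 2023 ends with Sunday Jan 29 2023.
Last Sunday of February 2023: Feb 26 2023.
Last Sunday of March 2023: Mar 26 2023.
Last Sunday of April 2023: Apr 30 2023.
Last Sunday of May 2023: May 28 2023.
Last Sunday of June 2023: Jun 25 2023.

Jun 25 2023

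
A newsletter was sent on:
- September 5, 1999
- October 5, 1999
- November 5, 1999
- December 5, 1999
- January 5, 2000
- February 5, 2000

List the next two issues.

Gaps: 30, 31, 30, 31, 31 days — not constant. Every event is on the 5th of the month.
Pattern: the 5th of each month.
March 2000: March 5, 2000.
April 2000: April 5, 2000.

March 5, 2000; April 5, 2000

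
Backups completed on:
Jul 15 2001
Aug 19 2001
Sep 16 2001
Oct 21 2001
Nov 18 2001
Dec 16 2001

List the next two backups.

Jan 20 2002, Feb 17 2002

All dates are Sundays, 35, 28, 35, 28, 28 days apart.
Specifically, the 3rd Sunday of each month.
January 2002 — 3rd Sunday is Jan 20 2002.
February 2002 — 3rd Sunday is Feb 17 2002.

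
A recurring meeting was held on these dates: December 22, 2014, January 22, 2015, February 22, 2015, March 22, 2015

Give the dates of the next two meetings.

April 22, 2015; May 22, 2015

The day-of-month is always 22 (31, 31, 28 days between events).
So this recurs on the 22nd of each month.
Next: April 2015 → April 22, 2015.
Next: May 2015 → May 22, 2015.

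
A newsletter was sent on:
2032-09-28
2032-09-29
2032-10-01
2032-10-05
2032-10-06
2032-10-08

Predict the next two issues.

2032-10-12, 2032-10-13

Every event lands on a Tuesday or Wednesday or Friday (gaps cycle 1, 2, 4, 1, 2).
So the schedule is: every Tuesday, Wednesday and Friday.
Next Tuesday: 2032-10-12.
The following Wednesday is 2032-10-13.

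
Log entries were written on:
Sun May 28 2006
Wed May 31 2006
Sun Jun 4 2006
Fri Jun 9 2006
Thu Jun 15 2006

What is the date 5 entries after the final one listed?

The spacing grows by 1 each time: 3, 4, 5, 6 days.
Next gap: 7 days. Thu Jun 15 2006 + 7 days = Thu Jun 22 2006.
Next gap: 8 days. Thu Jun 22 2006 + 8 days = Fri Jun 30 2006.
Next gap: 9 days. Fri Jun 30 2006 + 9 days = Sun Jul 9 2006.
Next gap: 10 days. Sun Jul 9 2006 + 10 days = Wed Jul 19 2006.
Next gap: 11 days. Wed Jul 19 2006 + 11 days = Sun Jul 30 2006.

Sun Jul 30 2006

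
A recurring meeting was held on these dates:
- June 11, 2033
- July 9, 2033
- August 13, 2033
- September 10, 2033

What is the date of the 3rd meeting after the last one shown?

December 10, 2033

All dates are Saturdays, 28, 35, 28 days apart.
Specifically, the 2nd Saturday of each month.
2nd Saturday of October 2033: October 8, 2033.
2nd Saturday of November 2033: November 12, 2033.
2nd Saturday of December 2033: December 10, 2033.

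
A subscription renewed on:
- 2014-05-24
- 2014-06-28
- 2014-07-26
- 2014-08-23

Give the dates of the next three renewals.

2014-09-27, 2014-10-25, 2014-11-22

All dates are Saturdays, 35, 28, 28 days apart.
Specifically, the 4th Saturday of each month.
September 2014 — 4th Saturday is 2014-09-27.
4th Saturday of October 2014: 2014-10-25.
November 2014 — 4th Saturday is 2014-11-22.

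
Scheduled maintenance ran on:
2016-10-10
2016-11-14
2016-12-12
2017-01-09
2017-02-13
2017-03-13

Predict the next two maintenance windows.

These are Mondays at 28- or 35-day spacing (35, 28, 28, 35, 28).
The pattern: 2nd Monday of the month.
2nd Monday of April 2017: 2017-04-10.
2nd Monday of May 2017: 2017-05-08.

2017-04-10, 2017-05-08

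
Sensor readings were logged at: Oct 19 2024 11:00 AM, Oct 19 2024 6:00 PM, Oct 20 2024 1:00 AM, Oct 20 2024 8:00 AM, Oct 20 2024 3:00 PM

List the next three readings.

Spacing: 7, 7, 7, 7 h — constant 7 h.
Oct 20 2024 3:00 PM + 7 h = Oct 20 2024 10:00 PM.
Oct 20 2024 10:00 PM + 7 h = Oct 21 2024 5:00 AM.
Oct 21 2024 5:00 AM + 7 h = Oct 21 2024 12:00 PM.

Oct 20 2024 10:00 PM, Oct 21 2024 5:00 AM, Oct 21 2024 12:00 PM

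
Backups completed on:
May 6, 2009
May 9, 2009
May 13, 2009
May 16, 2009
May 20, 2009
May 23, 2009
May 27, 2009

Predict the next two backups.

Gaps: 3, 4, 3, 4, 3, 4 days — not constant, but cyclic with period 2.
The events fall on every Wednesday and Saturday.
The following Saturday is May 30, 2009.
Next Wednesday: June 3, 2009.

May 30, 2009; June 3, 2009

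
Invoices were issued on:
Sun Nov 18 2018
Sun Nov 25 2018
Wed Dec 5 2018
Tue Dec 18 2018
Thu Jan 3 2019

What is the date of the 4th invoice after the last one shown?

Gaps: 7, 10, 13, 16 days — each gap is 3 larger than the previous one.
Next gap: 19 days. Thu Jan 3 2019 + 19 days = Tue Jan 22 2019.
Next gap: 22 days. Tue Jan 22 2019 + 22 days = Wed Feb 13 2019.
Next gap: 25 days. Wed Feb 13 2019 + 25 days = Sun Mar 10 2019.
Next gap: 28 days. Sun Mar 10 2019 + 28 days = Sun Apr 7 2019.

Sun Apr 7 2019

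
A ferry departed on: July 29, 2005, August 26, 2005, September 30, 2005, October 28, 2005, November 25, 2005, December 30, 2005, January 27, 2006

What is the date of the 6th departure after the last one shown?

July 28, 2006

Every date is a Friday; gaps 28, 35, 28, 28, 35, 28 days.
Each is the last Friday of its month (at least one falls on the 29th or later, ruling out '4th Friday').
Last Friday of February 2006: February 24, 2006.
March 2006 ends with Friday March 31, 2006.
April 2006 ends with Friday April 28, 2006.
Last Friday of May 2006: May 26, 2006.
June 2006 ends with Friday June 30, 2006.
Last Friday of July 2006: July 28, 2006.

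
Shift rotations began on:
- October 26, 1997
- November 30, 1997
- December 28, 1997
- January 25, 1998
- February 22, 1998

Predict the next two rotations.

March 29, 1998; April 26, 1998

All Sundays; the gaps (35, 28, 28, 28) vary with month length.
This is the last Sunday of each month.
March 1998 ends with Sunday March 29, 1998.
April 1998 ends with Sunday April 26, 1998.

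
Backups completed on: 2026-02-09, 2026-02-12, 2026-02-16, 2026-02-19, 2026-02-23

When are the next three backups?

The gap pattern 3, 4, 3, 4 repeats every 2 events.
These are the Mondays and Thursdays of each week.
The following Thursday is 2026-02-26.
Next Monday: 2026-03-02.
Next Thursday: 2026-03-05.

2026-02-26, 2026-03-02, 2026-03-05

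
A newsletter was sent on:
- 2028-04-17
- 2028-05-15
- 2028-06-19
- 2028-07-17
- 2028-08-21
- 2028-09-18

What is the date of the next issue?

All dates are Mondays, 28, 35, 28, 35, 28 days apart.
Specifically, the 3rd Monday of each month.
3rd Monday of October 2028: 2028-10-16.

2028-10-16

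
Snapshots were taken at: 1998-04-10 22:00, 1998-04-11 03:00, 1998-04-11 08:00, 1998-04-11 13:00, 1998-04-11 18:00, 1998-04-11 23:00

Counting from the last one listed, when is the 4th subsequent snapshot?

1998-04-12 19:00

Spacing: 5, 5, 5, 5, 5 h — constant 5 h.
1998-04-11 23:00 + 5 h = 1998-04-12 04:00.
1998-04-12 04:00 + 5 h = 1998-04-12 09:00.
1998-04-12 09:00 + 5 h = 1998-04-12 14:00.
1998-04-12 14:00 + 5 h = 1998-04-12 19:00.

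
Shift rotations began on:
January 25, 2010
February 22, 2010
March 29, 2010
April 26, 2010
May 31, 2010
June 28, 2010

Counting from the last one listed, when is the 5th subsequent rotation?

November 29, 2010

All Mondays; the gaps (28, 35, 28, 35, 28) vary with month length.
This is the last Monday of each month.
July 2010 ends with Monday July 26, 2010.
August 2010 ends with Monday August 30, 2010.
Last Monday of September 2010: September 27, 2010.
Last Monday of October 2010: October 25, 2010.
November 2010 ends with Monday November 29, 2010.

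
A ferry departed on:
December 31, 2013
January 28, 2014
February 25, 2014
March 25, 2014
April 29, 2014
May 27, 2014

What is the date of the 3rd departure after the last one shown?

These are Tuesdays with 28, 28, 28, 35, 28-day gaps.
Each is the final Tuesday of its month — December 31, 2013 is past the 28th, so '4th Tuesday' doesn't fit.
June 2014 ends with Tuesday June 24, 2014.
Last Tuesday of July 2014: July 29, 2014.
Last Tuesday of August 2014: August 26, 2014.

August 26, 2014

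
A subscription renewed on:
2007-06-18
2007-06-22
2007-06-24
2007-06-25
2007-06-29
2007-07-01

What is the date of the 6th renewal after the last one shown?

2007-07-15

Every event lands on a Monday or Friday or Sunday (gaps cycle 4, 2, 1, 4, 2).
So the schedule is: every Monday, Friday and Sunday.
The following Monday is 2007-07-02.
Next Friday: 2007-07-06.
Next Sunday: 2007-07-08.
Next Monday: 2007-07-09.
The following Friday is 2007-07-13.
The following Sunday is 2007-07-15.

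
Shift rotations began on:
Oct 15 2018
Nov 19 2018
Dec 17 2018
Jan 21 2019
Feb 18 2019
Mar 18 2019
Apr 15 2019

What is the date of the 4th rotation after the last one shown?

Aug 19 2019

All dates are Mondays, 35, 28, 35, 28, 28, 28 days apart.
Specifically, the 3rd Monday of each month.
May 2019 — 3rd Monday is May 20 2019.
3rd Monday of June 2019: Jun 17 2019.
3rd Monday of July 2019: Jul 15 2019.
3rd Monday of August 2019: Aug 19 2019.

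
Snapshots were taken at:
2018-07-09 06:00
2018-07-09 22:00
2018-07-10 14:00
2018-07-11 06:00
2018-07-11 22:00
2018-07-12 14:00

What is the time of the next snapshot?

The interval is a steady 16 hours (16, 16, 16, 16, 16).
2018-07-12 14:00 + 16 h = 2018-07-13 06:00.

2018-07-13 06:00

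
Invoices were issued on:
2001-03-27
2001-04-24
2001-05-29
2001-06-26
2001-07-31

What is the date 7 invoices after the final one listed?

These are Tuesdays with 28, 35, 28, 35-day gaps.
Each is the final Tuesday of its month — 2001-05-29 is past the 28th, so '4th Tuesday' doesn't fit.
Last Tuesday of August 2001: 2001-08-28.
September 2001 ends with Tuesday 2001-09-25.
October 2001 ends with Tuesday 2001-10-30.
November 2001 ends with Tuesday 2001-11-27.
Last Tuesday of December 2001: 2001-12-25.
Last Tuesday of January 2002: 2002-01-29.
Last Tuesday of February 2002: 2002-02-26.

2002-02-26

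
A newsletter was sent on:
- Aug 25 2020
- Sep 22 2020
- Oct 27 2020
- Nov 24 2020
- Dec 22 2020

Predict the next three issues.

Jan 26 2021, Feb 23 2021, Mar 23 2021

Gaps: 28, 35, 28, 28 days — a mix of 28 and 35. Every date is a Tuesday.
Each is the 4th Tuesday of its month.
4th Tuesday of January 2021: Jan 26 2021.
4th Tuesday of February 2021: Feb 23 2021.
March 2021 — 4th Tuesday is Mar 23 2021.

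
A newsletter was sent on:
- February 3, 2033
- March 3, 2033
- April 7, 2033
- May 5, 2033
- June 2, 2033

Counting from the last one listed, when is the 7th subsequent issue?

These are Thursdays at 28- or 35-day spacing (28, 35, 28, 28).
The pattern: 1st Thursday of the month.
1st Thursday of July 2033: July 7, 2033.
August 2033 — 1st Thursday is August 4, 2033.
1st Thursday of September 2033: September 1, 2033.
1st Thursday of October 2033: October 6, 2033.
1st Thursday of November 2033: November 3, 2033.
December 2033 — 1st Thursday is December 1, 2033.
January 2034 — 1st Thursday is January 5, 2034.

January 5, 2034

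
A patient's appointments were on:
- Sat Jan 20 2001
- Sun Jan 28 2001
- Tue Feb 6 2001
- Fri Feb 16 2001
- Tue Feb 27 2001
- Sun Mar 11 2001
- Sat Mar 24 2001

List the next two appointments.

Sat Apr 7 2001, Sun Apr 22 2001

Intervals are 8, 9, 10, 11, 12, 13 days — an arithmetic progression with common difference 1.
Next gap: 14 days. Sat Mar 24 2001 + 14 days = Sat Apr 7 2001.
Next gap: 15 days. Sat Apr 7 2001 + 15 days = Sun Apr 22 2001.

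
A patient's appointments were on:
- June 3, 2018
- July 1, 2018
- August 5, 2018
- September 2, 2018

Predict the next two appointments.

These are Sundays at 28- or 35-day spacing (28, 35, 28).
The pattern: 1st Sunday of the month.
1st Sunday of October 2018: October 7, 2018.
1st Sunday of November 2018: November 4, 2018.

October 7, 2018; November 4, 2018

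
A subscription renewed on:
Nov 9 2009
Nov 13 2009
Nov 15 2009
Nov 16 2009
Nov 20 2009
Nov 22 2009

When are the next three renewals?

Every event lands on a Monday or Friday or Sunday (gaps cycle 4, 2, 1, 4, 2).
So the schedule is: every Monday, Friday and Sunday.
The following Monday is Nov 23 2009.
Next Friday: Nov 27 2009.
The following Sunday is Nov 29 2009.

Nov 23 2009, Nov 27 2009, Nov 29 2009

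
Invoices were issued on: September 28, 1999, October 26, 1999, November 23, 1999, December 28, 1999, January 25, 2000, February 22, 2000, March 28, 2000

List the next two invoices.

All dates are Tuesdays, 28, 28, 35, 28, 28, 35 days apart.
Specifically, the 4th Tuesday of each month.
4th Tuesday of April 2000: April 25, 2000.
May 2000 — 4th Tuesday is May 23, 2000.

April 25, 2000; May 23, 2000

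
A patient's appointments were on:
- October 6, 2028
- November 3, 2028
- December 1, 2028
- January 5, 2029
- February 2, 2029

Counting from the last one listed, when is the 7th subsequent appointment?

All dates are Fridays, 28, 28, 35, 28 days apart.
Specifically, the 1st Friday of each month.
1st Friday of March 2029: March 2, 2029.
April 2029 — 1st Friday is April 6, 2029.
1st Friday of May 2029: May 4, 2029.
June 2029 — 1st Friday is June 1, 2029.
1st Friday of July 2029: July 6, 2029.
August 2029 — 1st Friday is August 3, 2029.
September 2029 — 1st Friday is September 7, 2029.

September 7, 2029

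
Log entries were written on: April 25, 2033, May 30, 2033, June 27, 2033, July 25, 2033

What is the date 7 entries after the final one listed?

February 27, 2034

Every date is a Monday; gaps 35, 28, 28 days.
Each is the last Monday of its month (at least one falls on the 29th or later, ruling out '4th Monday').
Last Monday of August 2033: August 29, 2033.
Last Monday of September 2033: September 26, 2033.
October 2033 ends with Monday October 31, 2033.
Last Monday of November 2033: November 28, 2033.
December 2033 ends with Monday December 26, 2033.
January 2034 ends with Monday January 30, 2034.
Last Monday of February 2034: February 27, 2034.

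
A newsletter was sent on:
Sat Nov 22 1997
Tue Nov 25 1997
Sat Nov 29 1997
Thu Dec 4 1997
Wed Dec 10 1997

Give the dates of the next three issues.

The spacing grows by 1 each time: 3, 4, 5, 6 days.
Next gap: 7 days. Wed Dec 10 1997 + 7 days = Wed Dec 17 1997.
Next gap: 8 days. Wed Dec 17 1997 + 8 days = Thu Dec 25 1997.
Next gap: 9 days. Thu Dec 25 1997 + 9 days = Sat Jan 3 1998.

Wed Dec 17 1997, Thu Dec 25 1997, Sat Jan 3 1998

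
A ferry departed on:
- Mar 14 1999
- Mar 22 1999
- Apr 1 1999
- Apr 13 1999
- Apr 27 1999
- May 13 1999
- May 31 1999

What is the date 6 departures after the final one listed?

Oct 28 1999

The spacing grows by 2 each time: 8, 10, 12, 14, 16, 18 days.
Next gap: 20 days. May 31 1999 + 20 days = Jun 20 1999.
Next gap: 22 days. Jun 20 1999 + 22 days = Jul 12 1999.
Next gap: 24 days. Jul 12 1999 + 24 days = Aug 5 1999.
Next gap: 26 days. Aug 5 1999 + 26 days = Aug 31 1999.
Next gap: 28 days. Aug 31 1999 + 28 days = Sep 28 1999.
Next gap: 30 days. Sep 28 1999 + 30 days = Oct 28 1999.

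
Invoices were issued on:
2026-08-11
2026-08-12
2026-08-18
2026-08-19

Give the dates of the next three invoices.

Gaps: 1, 6, 1 days — not constant, but cyclic with period 2.
The events fall on every Tuesday and Wednesday.
The following Tuesday is 2026-08-25.
The following Wednesday is 2026-08-26.
The following Tuesday is 2026-09-01.

2026-08-25, 2026-08-26, 2026-09-01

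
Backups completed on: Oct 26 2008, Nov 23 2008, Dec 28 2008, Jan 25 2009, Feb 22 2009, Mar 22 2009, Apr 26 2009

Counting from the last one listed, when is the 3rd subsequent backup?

Jul 26 2009

Gaps: 28, 35, 28, 28, 28, 35 days — a mix of 28 and 35. Every date is a Sunday.
Each is the 4th Sunday of its month.
May 2009 — 4th Sunday is May 24 2009.
June 2009 — 4th Sunday is Jun 28 2009.
July 2009 — 4th Sunday is Jul 26 2009.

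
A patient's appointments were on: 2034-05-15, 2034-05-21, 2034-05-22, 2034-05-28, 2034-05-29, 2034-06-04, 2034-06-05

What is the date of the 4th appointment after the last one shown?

2034-06-19

Gaps: 6, 1, 6, 1, 6, 1 days — not constant, but cyclic with period 2.
The events fall on every Monday and Sunday.
Next Sunday: 2034-06-11.
Next Monday: 2034-06-12.
Next Sunday: 2034-06-18.
The following Monday is 2034-06-19.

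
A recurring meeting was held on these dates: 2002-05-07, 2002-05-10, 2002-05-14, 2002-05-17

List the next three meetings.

2002-05-21, 2002-05-24, 2002-05-28

Every event lands on a Tuesday or Friday (gaps cycle 3, 4, 3).
So the schedule is: every Tuesday and Friday.
The following Tuesday is 2002-05-21.
The following Friday is 2002-05-24.
Next Tuesday: 2002-05-28.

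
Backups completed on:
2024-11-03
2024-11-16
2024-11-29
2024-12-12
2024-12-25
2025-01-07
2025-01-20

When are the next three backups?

The spacing is 13, 13, 13, 13, 13, 13 days — always 13 days.
2025-01-20 + 13 days = 2025-02-02.
2025-02-02 + 13 days = 2025-02-15.
2025-02-15 + 13 days = 2025-02-28.

2025-02-02, 2025-02-15, 2025-02-28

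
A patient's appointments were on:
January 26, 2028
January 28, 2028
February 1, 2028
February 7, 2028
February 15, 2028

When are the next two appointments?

Intervals are 2, 4, 6, 8 days — an arithmetic progression with common difference 2.
Next gap: 10 days. February 15, 2028 + 10 days = February 25, 2028.
Next gap: 12 days. February 25, 2028 + 12 days = March 8, 2028.

February 25, 2028; March 8, 2028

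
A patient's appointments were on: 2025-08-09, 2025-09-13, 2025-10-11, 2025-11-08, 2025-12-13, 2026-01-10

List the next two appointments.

All dates are Saturdays, 35, 28, 28, 35, 28 days apart.
Specifically, the 2nd Saturday of each month.
2nd Saturday of February 2026: 2026-02-14.
2nd Saturday of March 2026: 2026-03-14.

2026-02-14, 2026-03-14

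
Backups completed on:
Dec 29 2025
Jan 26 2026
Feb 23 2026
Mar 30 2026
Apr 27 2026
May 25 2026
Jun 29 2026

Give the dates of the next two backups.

Jul 27 2026, Aug 31 2026

All Mondays; the gaps (28, 28, 35, 28, 28, 35) vary with month length.
This is the last Monday of each month.
July 2026 ends with Monday Jul 27 2026.
Last Monday of August 2026: Aug 31 2026.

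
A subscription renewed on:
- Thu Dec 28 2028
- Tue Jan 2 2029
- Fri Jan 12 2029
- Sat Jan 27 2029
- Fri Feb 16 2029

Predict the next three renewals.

Tue Mar 13 2029, Thu Apr 12 2029, Thu May 17 2029

Intervals are 5, 10, 15, 20 days — an arithmetic progression with common difference 5.
Next gap: 25 days. Fri Feb 16 2029 + 25 days = Tue Mar 13 2029.
Next gap: 30 days. Tue Mar 13 2029 + 30 days = Thu Apr 12 2029.
Next gap: 35 days. Thu Apr 12 2029 + 35 days = Thu May 17 2029.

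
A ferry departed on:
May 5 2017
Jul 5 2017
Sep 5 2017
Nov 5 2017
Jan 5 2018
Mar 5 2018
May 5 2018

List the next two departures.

Jul 5 2018, Sep 5 2018

The day-of-month is always 5 (61, 62, 61, 61, 59, 61 days between events).
So this recurs on the 5th of every 2 months.
Next: July 2018 → Jul 5 2018.
September 2018: Sep 5 2018.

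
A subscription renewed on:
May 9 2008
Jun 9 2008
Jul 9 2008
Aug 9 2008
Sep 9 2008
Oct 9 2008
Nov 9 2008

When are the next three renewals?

Dec 9 2008, Jan 9 2009, Feb 9 2009

Each date is the 9th; the gaps (31, 30, 31, 31, 30, 31) track the month lengths.
The rule is the 9th of each month.
Next: December 2008 → Dec 9 2008.
Next: January 2009 → Jan 9 2009.
Next: February 2009 → Feb 9 2009.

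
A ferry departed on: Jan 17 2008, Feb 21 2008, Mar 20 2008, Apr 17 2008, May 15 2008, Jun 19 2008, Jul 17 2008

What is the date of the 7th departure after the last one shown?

Feb 19 2009

All dates are Thursdays, 35, 28, 28, 28, 35, 28 days apart.
Specifically, the 3rd Thursday of each month.
3rd Thursday of August 2008: Aug 21 2008.
September 2008 — 3rd Thursday is Sep 18 2008.
October 2008 — 3rd Thursday is Oct 16 2008.
3rd Thursday of November 2008: Nov 20 2008.
December 2008 — 3rd Thursday is Dec 18 2008.
3rd Thursday of January 2009: Jan 15 2009.
3rd Thursday of February 2009: Feb 19 2009.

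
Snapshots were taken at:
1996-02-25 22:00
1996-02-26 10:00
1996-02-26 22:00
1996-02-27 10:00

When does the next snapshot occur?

1996-02-27 22:00

Gaps: 12, 12, 12 hours — each event is 12 hours after the previous one.
1996-02-27 10:00 + 12 h = 1996-02-27 22:00.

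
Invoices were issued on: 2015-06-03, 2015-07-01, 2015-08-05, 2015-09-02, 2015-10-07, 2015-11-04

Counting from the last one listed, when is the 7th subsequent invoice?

All dates are Wednesdays, 28, 35, 28, 35, 28 days apart.
Specifically, the 1st Wednesday of each month.
1st Wednesday of December 2015: 2015-12-02.
1st Wednesday of January 2016: 2016-01-06.
February 2016 — 1st Wednesday is 2016-02-03.
1st Wednesday of March 2016: 2016-03-02.
1st Wednesday of April 2016: 2016-04-06.
1st Wednesday of May 2016: 2016-05-04.
June 2016 — 1st Wednesday is 2016-06-01.

2016-06-01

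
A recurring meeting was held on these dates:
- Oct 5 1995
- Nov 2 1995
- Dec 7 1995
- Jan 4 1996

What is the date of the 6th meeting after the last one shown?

These are Thursdays at 28- or 35-day spacing (28, 35, 28).
The pattern: 1st Thursday of the month.
1st Thursday of February 1996: Feb 1 1996.
March 1996 — 1st Thursday is Mar 7 1996.
April 1996 — 1st Thursday is Apr 4 1996.
May 1996 — 1st Thursday is May 2 1996.
June 1996 — 1st Thursday is Jun 6 1996.
1st Thursday of July 1996: Jul 4 1996.

Jul 4 1996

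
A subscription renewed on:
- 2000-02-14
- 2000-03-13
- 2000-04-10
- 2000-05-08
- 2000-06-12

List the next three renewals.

2000-07-10, 2000-08-14, 2000-09-11

These are Mondays at 28- or 35-day spacing (28, 28, 28, 35).
The pattern: 2nd Monday of the month.
2nd Monday of July 2000: 2000-07-10.
August 2000 — 2nd Monday is 2000-08-14.
September 2000 — 2nd Monday is 2000-09-11.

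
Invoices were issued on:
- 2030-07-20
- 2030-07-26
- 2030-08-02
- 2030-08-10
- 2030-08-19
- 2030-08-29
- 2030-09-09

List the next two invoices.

2030-09-21, 2030-10-04

Gaps: 6, 7, 8, 9, 10, 11 days — each gap is 1 larger than the previous one.
Next gap: 12 days. 2030-09-09 + 12 days = 2030-09-21.
Next gap: 13 days. 2030-09-21 + 13 days = 2030-10-04.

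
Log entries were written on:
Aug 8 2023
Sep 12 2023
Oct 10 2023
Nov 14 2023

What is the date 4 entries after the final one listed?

Mar 12 2024

Gaps: 35, 28, 35 days — a mix of 28 and 35. Every date is a Tuesday.
Each is the 2nd Tuesday of its month.
2nd Tuesday of December 2023: Dec 12 2023.
2nd Tuesday of January 2024: Jan 9 2024.
February 2024 — 2nd Tuesday is Feb 13 2024.
2nd Tuesday of March 2024: Mar 12 2024.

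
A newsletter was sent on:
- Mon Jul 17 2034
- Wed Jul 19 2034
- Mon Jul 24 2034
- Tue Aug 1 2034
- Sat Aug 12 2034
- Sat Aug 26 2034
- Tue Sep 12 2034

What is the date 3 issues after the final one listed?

Intervals are 2, 5, 8, 11, 14, 17 days — an arithmetic progression with common difference 3.
Next gap: 20 days. Tue Sep 12 2034 + 20 days = Mon Oct 2 2034.
Next gap: 23 days. Mon Oct 2 2034 + 23 days = Wed Oct 25 2034.
Next gap: 26 days. Wed Oct 25 2034 + 26 days = Mon Nov 20 2034.

Mon Nov 20 2034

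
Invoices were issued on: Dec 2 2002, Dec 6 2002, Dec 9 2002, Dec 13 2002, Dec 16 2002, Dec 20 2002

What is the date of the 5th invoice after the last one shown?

Jan 6 2003

Gaps: 4, 3, 4, 3, 4 days — not constant, but cyclic with period 2.
The events fall on every Monday and Friday.
Next Monday: Dec 23 2002.
Next Friday: Dec 27 2002.
Next Monday: Dec 30 2002.
The following Friday is Jan 3 2003.
Next Monday: Jan 6 2003.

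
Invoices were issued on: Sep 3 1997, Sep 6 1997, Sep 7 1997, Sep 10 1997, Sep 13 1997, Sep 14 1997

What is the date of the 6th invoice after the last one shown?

Sep 28 1997

Gaps: 3, 1, 3, 3, 1 days — not constant, but cyclic with period 3.
The events fall on every Wednesday, Saturday and Sunday.
Next Wednesday: Sep 17 1997.
Next Saturday: Sep 20 1997.
The following Sunday is Sep 21 1997.
Next Wednesday: Sep 24 1997.
Next Saturday: Sep 27 1997.
Next Sunday: Sep 28 1997.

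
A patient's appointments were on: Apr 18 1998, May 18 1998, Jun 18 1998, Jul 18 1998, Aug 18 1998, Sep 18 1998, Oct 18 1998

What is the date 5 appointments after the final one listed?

The day-of-month is always 18 (30, 31, 30, 31, 31, 30 days between events).
So this recurs on the 18th of each month.
November 1998: Nov 18 1998.
Next: December 1998 → Dec 18 1998.
January 1999: Jan 18 1999.
February 1999: Feb 18 1999.
March 1999: Mar 18 1999.

Mar 18 1999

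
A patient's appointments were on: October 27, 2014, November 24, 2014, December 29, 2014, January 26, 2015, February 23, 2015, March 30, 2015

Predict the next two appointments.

All Mondays; the gaps (28, 35, 28, 28, 35) vary with month length.
This is the last Monday of each month.
April 2015 ends with Monday April 27, 2015.
Last Monday of May 2015: May 25, 2015.

April 27, 2015; May 25, 2015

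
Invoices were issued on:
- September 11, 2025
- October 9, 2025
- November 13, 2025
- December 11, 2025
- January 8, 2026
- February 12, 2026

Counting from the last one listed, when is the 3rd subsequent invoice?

Gaps: 28, 35, 28, 28, 35 days — a mix of 28 and 35. Every date is a Thursday.
Each is the 2nd Thursday of its month.
2nd Thursday of March 2026: March 12, 2026.
2nd Thursday of April 2026: April 9, 2026.
2nd Thursday of May 2026: May 14, 2026.

May 14, 2026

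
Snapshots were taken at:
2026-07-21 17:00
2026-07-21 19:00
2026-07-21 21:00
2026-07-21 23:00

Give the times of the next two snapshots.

2026-07-22 01:00, 2026-07-22 03:00

The interval is a steady 2 hours (2, 2, 2).
2026-07-21 23:00 + 2 h = 2026-07-22 01:00.
2026-07-22 01:00 + 2 h = 2026-07-22 03:00.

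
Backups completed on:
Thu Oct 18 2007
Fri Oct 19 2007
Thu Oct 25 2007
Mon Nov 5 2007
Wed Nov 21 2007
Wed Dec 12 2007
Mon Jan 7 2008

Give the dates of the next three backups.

Gaps: 1, 6, 11, 16, 21, 26 days — each gap is 5 larger than the previous one.
Next gap: 31 days. Mon Jan 7 2008 + 31 days = Thu Feb 7 2008.
Next gap: 36 days. Thu Feb 7 2008 + 36 days = Fri Mar 14 2008.
Next gap: 41 days. Fri Mar 14 2008 + 41 days = Thu Apr 24 2008.

Thu Feb 7 2008, Fri Mar 14 2008, Thu Apr 24 2008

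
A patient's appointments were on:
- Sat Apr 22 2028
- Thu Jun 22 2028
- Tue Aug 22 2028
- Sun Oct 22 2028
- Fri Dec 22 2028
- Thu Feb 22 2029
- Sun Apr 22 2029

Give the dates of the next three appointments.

Fri Jun 22 2029, Wed Aug 22 2029, Mon Oct 22 2029

The day-of-month is always 22 (61, 61, 61, 61, 62, 59 days between events).
So this recurs on the 22nd of every 2 months.
June 2029: Fri Jun 22 2029.
Next: August 2029 → Wed Aug 22 2029.
October 2029: Mon Oct 22 2029.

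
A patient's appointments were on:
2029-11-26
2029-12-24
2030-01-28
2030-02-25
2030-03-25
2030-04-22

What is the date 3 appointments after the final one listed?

2030-07-22

Gaps: 28, 35, 28, 28, 28 days — a mix of 28 and 35. Every date is a Monday.
Each is the 4th Monday of its month.
May 2030 — 4th Monday is 2030-05-27.
4th Monday of June 2030: 2030-06-24.
July 2030 — 4th Monday is 2030-07-22.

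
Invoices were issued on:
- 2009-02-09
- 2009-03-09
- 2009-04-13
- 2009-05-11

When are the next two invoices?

All dates are Mondays, 28, 35, 28 days apart.
Specifically, the 2nd Monday of each month.
June 2009 — 2nd Monday is 2009-06-08.
2nd Monday of July 2009: 2009-07-13.

2009-06-08, 2009-07-13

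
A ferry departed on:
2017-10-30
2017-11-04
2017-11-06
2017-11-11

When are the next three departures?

2017-11-13, 2017-11-18, 2017-11-20

Gaps: 5, 2, 5 days — not constant, but cyclic with period 2.
The events fall on every Monday and Saturday.
Next Monday: 2017-11-13.
Next Saturday: 2017-11-18.
Next Monday: 2017-11-20.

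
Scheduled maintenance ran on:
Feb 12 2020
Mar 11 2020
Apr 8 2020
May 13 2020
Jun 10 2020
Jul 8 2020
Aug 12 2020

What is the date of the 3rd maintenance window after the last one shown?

Nov 11 2020

Gaps: 28, 28, 35, 28, 28, 35 days — a mix of 28 and 35. Every date is a Wednesday.
Each is the 2nd Wednesday of its month.
September 2020 — 2nd Wednesday is Sep 9 2020.
2nd Wednesday of October 2020: Oct 14 2020.
2nd Wednesday of November 2020: Nov 11 2020.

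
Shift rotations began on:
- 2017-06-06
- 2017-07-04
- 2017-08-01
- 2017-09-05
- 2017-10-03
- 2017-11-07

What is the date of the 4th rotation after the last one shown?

These are Tuesdays at 28- or 35-day spacing (28, 28, 35, 28, 35).
The pattern: 1st Tuesday of the month.
1st Tuesday of December 2017: 2017-12-05.
January 2018 — 1st Tuesday is 2018-01-02.
February 2018 — 1st Tuesday is 2018-02-06.
March 2018 — 1st Tuesday is 2018-03-06.

2018-03-06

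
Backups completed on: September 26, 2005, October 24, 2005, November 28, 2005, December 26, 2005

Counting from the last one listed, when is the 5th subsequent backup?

May 22, 2006

These are Mondays at 28- or 35-day spacing (28, 35, 28).
The pattern: 4th Monday of the month.
4th Monday of January 2006: January 23, 2006.
4th Monday of February 2006: February 27, 2006.
4th Monday of March 2006: March 27, 2006.
4th Monday of April 2006: April 24, 2006.
May 2006 — 4th Monday is May 22, 2006.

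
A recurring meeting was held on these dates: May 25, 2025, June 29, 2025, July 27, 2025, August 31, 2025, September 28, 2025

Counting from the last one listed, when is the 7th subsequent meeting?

Every date is a Sunday; gaps 35, 28, 35, 28 days.
Each is the last Sunday of its month (at least one falls on the 29th or later, ruling out '4th Sunday').
Last Sunday of October 2025: October 26, 2025.
Last Sunday of November 2025: November 30, 2025.
Last Sunday of December 2025: December 28, 2025.
Last Sunday of January 2026: January 25, 2026.
Last Sunday of February 2026: February 22, 2026.
March 2026 ends with Sunday March 29, 2026.
April 2026 ends with Sunday April 26, 2026.

April 26, 2026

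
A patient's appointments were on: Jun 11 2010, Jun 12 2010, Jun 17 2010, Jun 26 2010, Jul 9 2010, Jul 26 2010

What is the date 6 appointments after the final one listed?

Intervals are 1, 5, 9, 13, 17 days — an arithmetic progression with common difference 4.
Next gap: 21 days. Jul 26 2010 + 21 days = Aug 16 2010.
Next gap: 25 days. Aug 16 2010 + 25 days = Sep 10 2010.
Next gap: 29 days. Sep 10 2010 + 29 days = Oct 9 2010.
Next gap: 33 days. Oct 9 2010 + 33 days = Nov 11 2010.
Next gap: 37 days. Nov 11 2010 + 37 days = Dec 18 2010.
Next gap: 41 days. Dec 18 2010 + 41 days = Jan 28 2011.

Jan 28 2011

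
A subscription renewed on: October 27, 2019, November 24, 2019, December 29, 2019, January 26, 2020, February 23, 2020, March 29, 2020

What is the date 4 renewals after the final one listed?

July 26, 2020

Every date is a Sunday; gaps 28, 35, 28, 28, 35 days.
Each is the last Sunday of its month (at least one falls on the 29th or later, ruling out '4th Sunday').
April 2020 ends with Sunday April 26, 2020.
May 2020 ends with Sunday May 31, 2020.
Last Sunday of June 2020: June 28, 2020.
Last Sunday of July 2020: July 26, 2020.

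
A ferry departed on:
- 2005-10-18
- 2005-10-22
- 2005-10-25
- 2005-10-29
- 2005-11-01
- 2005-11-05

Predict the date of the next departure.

The gap pattern 4, 3, 4, 3, 4 repeats every 2 events.
These are the Tuesdays and Saturdays of each week.
The following Tuesday is 2005-11-08.

2005-11-08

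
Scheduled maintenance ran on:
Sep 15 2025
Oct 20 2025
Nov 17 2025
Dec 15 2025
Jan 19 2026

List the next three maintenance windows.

Feb 16 2026, Mar 16 2026, Apr 20 2026

All dates are Mondays, 35, 28, 28, 35 days apart.
Specifically, the 3rd Monday of each month.
3rd Monday of February 2026: Feb 16 2026.
3rd Monday of March 2026: Mar 16 2026.
3rd Monday of April 2026: Apr 20 2026.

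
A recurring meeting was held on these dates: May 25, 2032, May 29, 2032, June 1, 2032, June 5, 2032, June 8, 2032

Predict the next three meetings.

June 12, 2032; June 15, 2032; June 19, 2032

The gap pattern 4, 3, 4, 3 repeats every 2 events.
These are the Tuesdays and Saturdays of each week.
The following Saturday is June 12, 2032.
The following Tuesday is June 15, 2032.
The following Saturday is June 19, 2032.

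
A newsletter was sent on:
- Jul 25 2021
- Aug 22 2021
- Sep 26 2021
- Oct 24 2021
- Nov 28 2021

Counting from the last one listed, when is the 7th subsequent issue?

Jun 26 2022

All dates are Sundays, 28, 35, 28, 35 days apart.
Specifically, the 4th Sunday of each month.
4th Sunday of December 2021: Dec 26 2021.
January 2022 — 4th Sunday is Jan 23 2022.
February 2022 — 4th Sunday is Feb 27 2022.
4th Sunday of March 2022: Mar 27 2022.
April 2022 — 4th Sunday is Apr 24 2022.
4th Sunday of May 2022: May 22 2022.
June 2022 — 4th Sunday is Jun 26 2022.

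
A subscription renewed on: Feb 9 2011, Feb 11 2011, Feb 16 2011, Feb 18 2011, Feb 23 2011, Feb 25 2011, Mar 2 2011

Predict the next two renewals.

Gaps: 2, 5, 2, 5, 2, 5 days — not constant, but cyclic with period 2.
The events fall on every Wednesday and Friday.
The following Friday is Mar 4 2011.
The following Wednesday is Mar 9 2011.

Mar 4 2011, Mar 9 2011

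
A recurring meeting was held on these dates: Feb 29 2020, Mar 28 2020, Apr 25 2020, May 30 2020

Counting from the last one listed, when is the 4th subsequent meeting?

Sep 26 2020

Every date is a Saturday; gaps 28, 28, 35 days.
Each is the last Saturday of its month (at least one falls on the 29th or later, ruling out '4th Saturday').
Last Saturday of June 2020: Jun 27 2020.
July 2020 ends with Saturday Jul 25 2020.
Last Saturday of August 2020: Aug 29 2020.
Last Saturday of September 2020: Sep 26 2020.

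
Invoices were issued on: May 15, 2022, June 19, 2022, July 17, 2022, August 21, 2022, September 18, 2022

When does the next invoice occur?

These are Sundays at 28- or 35-day spacing (35, 28, 35, 28).
The pattern: 3rd Sunday of the month.
3rd Sunday of October 2022: October 16, 2022.

October 16, 2022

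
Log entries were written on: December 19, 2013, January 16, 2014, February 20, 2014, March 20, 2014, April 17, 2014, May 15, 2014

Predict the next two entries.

Gaps: 28, 35, 28, 28, 28 days — a mix of 28 and 35. Every date is a Thursday.
Each is the 3rd Thursday of its month.
June 2014 — 3rd Thursday is June 19, 2014.
3rd Thursday of July 2014: July 17, 2014.

June 19, 2014; July 17, 2014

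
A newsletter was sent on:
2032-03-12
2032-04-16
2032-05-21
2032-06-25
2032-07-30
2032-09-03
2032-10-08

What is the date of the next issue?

Gaps between consecutive events: 35, 35, 35, 35, 35, 35 days — a constant 35-day interval.
2032-10-08 + 35 days = 2032-11-12.

2032-11-12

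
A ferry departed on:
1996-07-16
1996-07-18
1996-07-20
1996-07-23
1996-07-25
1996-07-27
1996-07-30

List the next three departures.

Every event lands on a Tuesday or Thursday or Saturday (gaps cycle 2, 2, 3, 2, 2, 3).
So the schedule is: every Tuesday, Thursday and Saturday.
The following Thursday is 1996-08-01.
Next Saturday: 1996-08-03.
Next Tuesday: 1996-08-06.

1996-08-01, 1996-08-03, 1996-08-06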